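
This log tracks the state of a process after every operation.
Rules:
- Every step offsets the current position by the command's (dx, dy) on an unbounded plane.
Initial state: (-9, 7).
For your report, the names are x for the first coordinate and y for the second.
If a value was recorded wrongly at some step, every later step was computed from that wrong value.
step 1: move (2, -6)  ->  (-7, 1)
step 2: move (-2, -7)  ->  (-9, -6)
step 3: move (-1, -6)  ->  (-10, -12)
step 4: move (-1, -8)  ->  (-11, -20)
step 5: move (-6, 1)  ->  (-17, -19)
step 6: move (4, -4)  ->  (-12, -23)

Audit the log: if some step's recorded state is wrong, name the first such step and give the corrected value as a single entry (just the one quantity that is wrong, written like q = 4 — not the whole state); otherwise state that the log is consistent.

step 6, x = -13

step 1: x = -9 + (2) = -7, y = 7 + (-6) = 1 -> same as recorded
step 2: x = -7 + (-2) = -9, y = 1 + (-7) = -6 -> same as recorded
step 3: x = -9 + (-1) = -10, y = -6 + (-6) = -12 -> checks out
step 4: x = -10 + (-1) = -11, y = -12 + (-8) = -20 -> in agreement
step 5: x = -11 + (-6) = -17, y = -20 + (1) = -19 -> exactly as logged
step 6: x = -17 + (4) = -13, y = -19 + (-4) = -23 -> a discrepancy with the log
Step 6 is the first one off; corrected, x = -13.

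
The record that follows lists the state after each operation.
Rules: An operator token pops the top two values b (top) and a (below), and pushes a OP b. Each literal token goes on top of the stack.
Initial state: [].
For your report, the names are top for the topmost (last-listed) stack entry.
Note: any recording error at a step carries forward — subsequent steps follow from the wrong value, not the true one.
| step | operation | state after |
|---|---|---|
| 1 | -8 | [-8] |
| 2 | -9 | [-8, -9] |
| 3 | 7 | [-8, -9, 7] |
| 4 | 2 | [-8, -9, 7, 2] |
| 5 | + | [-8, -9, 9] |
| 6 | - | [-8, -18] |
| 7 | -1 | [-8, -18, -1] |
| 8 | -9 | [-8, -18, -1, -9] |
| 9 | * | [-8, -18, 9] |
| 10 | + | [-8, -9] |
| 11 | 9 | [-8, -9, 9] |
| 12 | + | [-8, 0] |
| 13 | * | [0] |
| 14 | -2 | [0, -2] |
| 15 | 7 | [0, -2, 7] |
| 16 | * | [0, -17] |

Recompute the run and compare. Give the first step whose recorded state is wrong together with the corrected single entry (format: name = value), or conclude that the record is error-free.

step 1: push -8: top = -8 -> verified
step 2: push -9: top = -9 -> consistent with the record
step 3: push 7: top = 7 -> same as recorded
step 4: push 2: top = 2 -> in agreement
step 5: 7 + 2 = 9 -> checks out
step 6: -9 - 9 = -18 -> confirmed correct
step 7: push -1: top = -1 -> confirmed correct
step 8: push -9: top = -9 -> exactly as logged
step 9: -1 * -9 = 9 -> verified
step 10: -18 + 9 = -9 -> checks out
step 11: push 9: top = 9 -> same as recorded
step 12: -9 + 9 = 0 -> matches
step 13: -8 * 0 = 0 -> matches
step 14: push -2: top = -2 -> same as recorded
step 15: push 7: top = 7 -> confirmed correct
step 16: -2 * 7 = -14 -> not what was recorded
The audit stops at step 16: the recorded entry is wrong and should be top = -14.

step 16, top = -14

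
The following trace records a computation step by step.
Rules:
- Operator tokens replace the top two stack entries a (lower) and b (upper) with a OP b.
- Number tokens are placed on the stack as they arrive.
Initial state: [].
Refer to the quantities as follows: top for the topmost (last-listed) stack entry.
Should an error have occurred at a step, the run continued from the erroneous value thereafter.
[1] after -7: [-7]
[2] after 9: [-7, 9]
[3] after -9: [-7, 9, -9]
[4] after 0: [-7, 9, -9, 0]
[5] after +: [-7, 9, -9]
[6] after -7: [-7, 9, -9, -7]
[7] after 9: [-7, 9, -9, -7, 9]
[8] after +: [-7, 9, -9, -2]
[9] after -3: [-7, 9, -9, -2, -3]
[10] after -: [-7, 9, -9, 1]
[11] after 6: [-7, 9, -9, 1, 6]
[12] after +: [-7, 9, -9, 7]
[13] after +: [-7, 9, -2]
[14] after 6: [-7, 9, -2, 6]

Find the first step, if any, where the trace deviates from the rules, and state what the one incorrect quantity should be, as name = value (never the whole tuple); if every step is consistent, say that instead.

Step 1: push -7: top = -7 — exactly as logged.
Step 2: push 9: top = 9 — verified.
Step 3: push -9: top = -9 — confirmed correct.
Step 4: push 0: top = 0 — same as recorded.
Step 5: -9 + 0 = -9 — in agreement.
Step 6: push -7: top = -7 — agrees with the trace.
Step 7: push 9: top = 9 — exactly as logged.
Step 8: -7 + 9 = 2 — a discrepancy with the trace.
That makes step 8 the first incorrect line — top = 2 is what it should show.

step 8, top = 2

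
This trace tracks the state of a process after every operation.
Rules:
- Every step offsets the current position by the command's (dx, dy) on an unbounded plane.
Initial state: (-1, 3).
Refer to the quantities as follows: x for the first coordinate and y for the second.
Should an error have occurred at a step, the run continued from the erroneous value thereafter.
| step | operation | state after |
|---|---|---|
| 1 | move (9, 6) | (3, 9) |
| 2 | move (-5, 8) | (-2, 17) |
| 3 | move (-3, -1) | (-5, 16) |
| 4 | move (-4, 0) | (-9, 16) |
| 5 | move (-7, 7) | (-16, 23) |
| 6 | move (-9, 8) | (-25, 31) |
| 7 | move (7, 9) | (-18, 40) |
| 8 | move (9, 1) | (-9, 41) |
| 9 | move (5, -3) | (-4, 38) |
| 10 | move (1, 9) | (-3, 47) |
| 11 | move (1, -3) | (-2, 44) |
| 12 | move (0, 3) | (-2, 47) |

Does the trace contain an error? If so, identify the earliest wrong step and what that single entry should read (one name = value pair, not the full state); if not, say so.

step 1: x = -1 + (9) = 8, y = 3 + (6) = 9 -> this is not what the trace shows
The earliest wrong entry is at step 1: it should read x = 8.

step 1, x = 8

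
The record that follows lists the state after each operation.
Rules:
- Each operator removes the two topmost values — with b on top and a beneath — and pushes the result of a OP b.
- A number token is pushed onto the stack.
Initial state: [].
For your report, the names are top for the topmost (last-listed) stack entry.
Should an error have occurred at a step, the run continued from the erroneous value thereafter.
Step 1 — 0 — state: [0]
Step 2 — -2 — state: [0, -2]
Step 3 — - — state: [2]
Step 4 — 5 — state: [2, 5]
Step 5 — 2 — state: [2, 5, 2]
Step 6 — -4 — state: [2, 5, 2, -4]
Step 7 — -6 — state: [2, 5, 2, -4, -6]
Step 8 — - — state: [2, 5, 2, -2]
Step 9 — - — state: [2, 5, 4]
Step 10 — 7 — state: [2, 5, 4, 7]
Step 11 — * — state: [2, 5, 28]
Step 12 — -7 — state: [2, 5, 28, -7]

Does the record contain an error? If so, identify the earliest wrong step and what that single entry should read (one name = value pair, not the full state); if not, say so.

step 8, top = 2

1. push 0: top = 0 (in agreement)
2. push -2: top = -2 (agrees with the record)
3. 0 - -2 = 2 (verified)
4. push 5: top = 5 (verified)
5. push 2: top = 2 (exactly as logged)
6. push -4: top = -4 (same as recorded)
7. push -6: top = -6 (in agreement)
8. -4 - -6 = 2 (the record has a different value)
Conclusion: step 8 carries the first error; the entry should be top = 2.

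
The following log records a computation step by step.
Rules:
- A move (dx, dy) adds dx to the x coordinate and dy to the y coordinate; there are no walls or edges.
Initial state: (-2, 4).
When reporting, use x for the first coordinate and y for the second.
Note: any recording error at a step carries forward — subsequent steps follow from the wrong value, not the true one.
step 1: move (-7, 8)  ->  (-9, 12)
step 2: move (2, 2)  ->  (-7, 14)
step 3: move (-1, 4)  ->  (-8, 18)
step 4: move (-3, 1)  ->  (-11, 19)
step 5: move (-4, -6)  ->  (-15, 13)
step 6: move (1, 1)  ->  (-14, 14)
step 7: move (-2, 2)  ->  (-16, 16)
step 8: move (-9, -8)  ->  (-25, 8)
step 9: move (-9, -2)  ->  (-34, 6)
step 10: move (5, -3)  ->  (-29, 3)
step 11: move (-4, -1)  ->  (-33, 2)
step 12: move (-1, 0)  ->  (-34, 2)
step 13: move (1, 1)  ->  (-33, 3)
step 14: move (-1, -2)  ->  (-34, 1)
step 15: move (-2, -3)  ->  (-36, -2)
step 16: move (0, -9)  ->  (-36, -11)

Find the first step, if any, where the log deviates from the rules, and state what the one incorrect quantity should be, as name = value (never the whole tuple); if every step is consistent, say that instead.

Recomputing the run from the initial state:
step 1: x = -9, y = 12
step 2: x = -7, y = 14
step 3: x = -8, y = 18
step 4: x = -11, y = 19
step 5: x = -15, y = 13
step 6: x = -14, y = 14
step 7: x = -16, y = 16
step 8: x = -25, y = 8
step 9: x = -34, y = 6
step 10: x = -29, y = 3
step 11: x = -33, y = 2
step 12: x = -34, y = 2
step 13: x = -33, y = 3
step 14: x = -34, y = 1
step 15: x = -36, y = -2
step 16: x = -36, y = -11
This matches the log at every step.

no error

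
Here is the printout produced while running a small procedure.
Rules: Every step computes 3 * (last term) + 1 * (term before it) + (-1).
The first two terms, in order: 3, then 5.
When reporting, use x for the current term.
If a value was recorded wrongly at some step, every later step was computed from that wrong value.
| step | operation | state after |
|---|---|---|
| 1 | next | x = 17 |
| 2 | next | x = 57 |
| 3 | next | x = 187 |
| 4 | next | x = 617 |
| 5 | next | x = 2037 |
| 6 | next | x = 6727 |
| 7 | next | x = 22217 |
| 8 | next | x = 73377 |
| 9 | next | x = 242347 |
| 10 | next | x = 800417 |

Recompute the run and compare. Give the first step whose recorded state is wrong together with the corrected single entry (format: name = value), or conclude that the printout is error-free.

Step 1: x = 3*(5) + (1)*(3) + (-1) = 17 — confirmed correct.
Step 2: x = 3*(17) + (1)*(5) + (-1) = 55 — not what was recorded.
First deviation found at step 2; the corrected entry is x = 55.

step 2, x = 55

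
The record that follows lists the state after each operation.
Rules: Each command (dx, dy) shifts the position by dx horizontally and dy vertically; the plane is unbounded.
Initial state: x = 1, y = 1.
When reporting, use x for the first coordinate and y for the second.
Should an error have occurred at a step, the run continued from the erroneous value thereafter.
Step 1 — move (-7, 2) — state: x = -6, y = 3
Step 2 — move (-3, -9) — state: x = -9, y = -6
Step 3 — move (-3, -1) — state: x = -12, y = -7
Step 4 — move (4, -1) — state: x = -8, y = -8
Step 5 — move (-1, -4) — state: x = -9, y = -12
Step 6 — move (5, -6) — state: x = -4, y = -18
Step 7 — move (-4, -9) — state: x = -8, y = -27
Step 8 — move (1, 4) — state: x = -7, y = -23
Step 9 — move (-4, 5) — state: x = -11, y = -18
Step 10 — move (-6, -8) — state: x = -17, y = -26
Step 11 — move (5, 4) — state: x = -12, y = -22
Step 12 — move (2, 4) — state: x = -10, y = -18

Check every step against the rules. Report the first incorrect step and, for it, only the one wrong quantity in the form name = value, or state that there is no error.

no error

Recomputing the run from the initial state:
step 1: x = -6, y = 3
step 2: x = -9, y = -6
step 3: x = -12, y = -7
step 4: x = -8, y = -8
step 5: x = -9, y = -12
step 6: x = -4, y = -18
step 7: x = -8, y = -27
step 8: x = -7, y = -23
step 9: x = -11, y = -18
step 10: x = -17, y = -26
step 11: x = -12, y = -22
step 12: x = -10, y = -18
This matches the record at every step.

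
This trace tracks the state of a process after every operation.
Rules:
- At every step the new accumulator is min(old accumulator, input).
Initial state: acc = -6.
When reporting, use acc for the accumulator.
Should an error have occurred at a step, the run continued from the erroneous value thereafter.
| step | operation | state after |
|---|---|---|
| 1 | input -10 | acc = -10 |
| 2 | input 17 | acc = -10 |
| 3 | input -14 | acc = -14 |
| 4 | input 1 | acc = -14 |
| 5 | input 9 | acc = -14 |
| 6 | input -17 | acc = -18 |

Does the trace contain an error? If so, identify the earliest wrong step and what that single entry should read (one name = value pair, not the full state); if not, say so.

step 6, acc = -17

1. acc = min(-6, -10) = -10 (matches)
2. acc = min(-10, 17) = -10 (exactly as logged)
3. acc = min(-10, -14) = -14 (checks out)
4. acc = min(-14, 1) = -14 (checks out)
5. acc = min(-14, 9) = -14 (consistent with the trace)
6. acc = min(-14, -17) = -17 (the recorded entry deviates here)
Step 6 is the first one off; corrected, acc = -17.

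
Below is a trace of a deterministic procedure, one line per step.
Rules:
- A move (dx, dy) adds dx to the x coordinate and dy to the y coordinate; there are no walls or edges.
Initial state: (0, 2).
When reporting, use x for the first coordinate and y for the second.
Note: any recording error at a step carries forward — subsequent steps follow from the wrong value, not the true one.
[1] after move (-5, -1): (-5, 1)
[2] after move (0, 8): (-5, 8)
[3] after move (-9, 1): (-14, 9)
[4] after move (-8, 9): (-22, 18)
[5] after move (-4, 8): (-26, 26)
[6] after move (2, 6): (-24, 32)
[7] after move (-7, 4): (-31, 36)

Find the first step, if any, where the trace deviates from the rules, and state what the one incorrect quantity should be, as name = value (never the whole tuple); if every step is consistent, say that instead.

1. x = 0 + (-5) = -5, y = 2 + (-1) = 1 (matches)
2. x = -5 + (0) = -5, y = 1 + (8) = 9 (this is not what the trace shows)
First incorrect step: 2; the correct value is y = 9.

step 2, y = 9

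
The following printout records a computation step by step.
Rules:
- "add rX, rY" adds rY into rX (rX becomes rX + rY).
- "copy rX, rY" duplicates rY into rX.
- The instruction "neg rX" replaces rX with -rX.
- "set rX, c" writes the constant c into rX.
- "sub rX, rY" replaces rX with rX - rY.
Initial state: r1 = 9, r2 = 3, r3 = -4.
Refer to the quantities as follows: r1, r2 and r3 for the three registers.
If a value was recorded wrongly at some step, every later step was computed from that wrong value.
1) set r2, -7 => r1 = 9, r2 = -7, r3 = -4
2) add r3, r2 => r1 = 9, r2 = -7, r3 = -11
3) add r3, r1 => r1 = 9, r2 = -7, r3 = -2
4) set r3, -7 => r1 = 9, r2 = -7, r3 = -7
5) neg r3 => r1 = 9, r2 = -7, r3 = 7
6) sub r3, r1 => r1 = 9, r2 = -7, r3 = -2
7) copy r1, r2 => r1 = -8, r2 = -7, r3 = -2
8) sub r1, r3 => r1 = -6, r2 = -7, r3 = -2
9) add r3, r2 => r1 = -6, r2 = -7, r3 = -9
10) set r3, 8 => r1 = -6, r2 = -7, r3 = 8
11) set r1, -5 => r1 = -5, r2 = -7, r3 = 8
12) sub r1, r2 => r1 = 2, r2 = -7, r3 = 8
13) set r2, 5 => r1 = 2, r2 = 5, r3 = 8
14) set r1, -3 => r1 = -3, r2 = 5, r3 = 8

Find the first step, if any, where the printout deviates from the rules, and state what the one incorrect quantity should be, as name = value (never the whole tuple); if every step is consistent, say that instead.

step 7, r1 = -7

Step 1: r2 = -7 — in agreement.
Step 2: r3 = -4 + -7 = -11 — matches.
Step 3: r3 = -11 + 9 = -2 — exactly as logged.
Step 4: r3 = -7 — matches.
Step 5: r3 = -(-7) = 7 — same as recorded.
Step 6: r3 = 7 - 9 = -2 — no discrepancy.
Step 7: r1 = -7 — the recorded entry deviates here.
That makes step 7 the first incorrect line — r1 = -7 is what it should show.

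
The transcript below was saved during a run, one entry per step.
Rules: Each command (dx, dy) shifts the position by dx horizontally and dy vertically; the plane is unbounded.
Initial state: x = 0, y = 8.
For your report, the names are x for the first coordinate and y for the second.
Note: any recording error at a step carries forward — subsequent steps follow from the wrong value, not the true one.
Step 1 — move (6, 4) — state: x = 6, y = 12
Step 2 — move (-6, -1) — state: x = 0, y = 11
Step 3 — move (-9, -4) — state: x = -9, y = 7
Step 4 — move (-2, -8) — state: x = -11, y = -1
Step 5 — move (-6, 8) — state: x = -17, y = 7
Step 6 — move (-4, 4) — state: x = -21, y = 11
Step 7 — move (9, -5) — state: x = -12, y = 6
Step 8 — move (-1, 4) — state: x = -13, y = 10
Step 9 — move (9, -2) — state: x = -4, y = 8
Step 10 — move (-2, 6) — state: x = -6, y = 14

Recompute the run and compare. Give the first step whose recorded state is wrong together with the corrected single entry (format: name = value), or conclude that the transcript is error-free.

no error

step 1: x = 0 + (6) = 6, y = 8 + (4) = 12 -> same as recorded
step 2: x = 6 + (-6) = 0, y = 12 + (-1) = 11 -> confirmed correct
step 3: x = 0 + (-9) = -9, y = 11 + (-4) = 7 -> in agreement
step 4: x = -9 + (-2) = -11, y = 7 + (-8) = -1 -> verified
step 5: x = -11 + (-6) = -17, y = -1 + (8) = 7 -> same as recorded
step 6: x = -17 + (-4) = -21, y = 7 + (4) = 11 -> exactly as logged
step 7: x = -21 + (9) = -12, y = 11 + (-5) = 6 -> confirmed correct
step 8: x = -12 + (-1) = -13, y = 6 + (4) = 10 -> no discrepancy
step 9: x = -13 + (9) = -4, y = 10 + (-2) = 8 -> in agreement
step 10: x = -4 + (-2) = -6, y = 8 + (6) = 14 -> agrees with the transcript
All entries verified; no error found.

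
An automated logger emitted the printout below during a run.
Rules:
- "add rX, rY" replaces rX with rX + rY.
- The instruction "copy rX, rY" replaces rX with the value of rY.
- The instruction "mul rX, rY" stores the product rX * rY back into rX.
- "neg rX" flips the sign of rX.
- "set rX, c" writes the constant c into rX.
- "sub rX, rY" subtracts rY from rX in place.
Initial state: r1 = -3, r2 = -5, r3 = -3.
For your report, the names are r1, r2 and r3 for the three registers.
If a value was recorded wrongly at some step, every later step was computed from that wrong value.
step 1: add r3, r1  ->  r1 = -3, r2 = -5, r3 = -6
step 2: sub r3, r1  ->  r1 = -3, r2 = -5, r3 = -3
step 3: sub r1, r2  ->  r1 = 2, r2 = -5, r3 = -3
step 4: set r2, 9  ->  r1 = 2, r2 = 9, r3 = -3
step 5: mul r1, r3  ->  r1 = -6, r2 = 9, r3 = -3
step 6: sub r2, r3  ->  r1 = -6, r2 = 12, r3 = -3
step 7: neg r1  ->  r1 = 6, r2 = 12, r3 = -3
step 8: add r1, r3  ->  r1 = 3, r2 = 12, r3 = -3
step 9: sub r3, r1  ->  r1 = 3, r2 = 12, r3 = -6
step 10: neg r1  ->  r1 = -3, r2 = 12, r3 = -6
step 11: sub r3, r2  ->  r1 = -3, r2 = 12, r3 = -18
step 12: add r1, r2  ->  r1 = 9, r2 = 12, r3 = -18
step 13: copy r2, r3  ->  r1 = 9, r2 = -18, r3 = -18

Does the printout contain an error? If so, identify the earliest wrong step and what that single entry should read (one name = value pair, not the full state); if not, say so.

no error

1. r3 = -3 + -3 = -6 (no discrepancy)
2. r3 = -6 - -3 = -3 (verified)
3. r1 = -3 - -5 = 2 (exactly as logged)
4. r2 = 9 (agrees with the printout)
5. r1 = 2 * -3 = -6 (confirmed correct)
6. r2 = 9 - -3 = 12 (no discrepancy)
7. r1 = -(-6) = 6 (confirmed correct)
8. r1 = 6 + -3 = 3 (consistent with the printout)
9. r3 = -3 - 3 = -6 (confirmed correct)
10. r1 = -(3) = -3 (matches)
11. r3 = -6 - 12 = -18 (in agreement)
12. r1 = -3 + 12 = 9 (consistent with the printout)
13. r2 = -18 (agrees with the printout)
Nothing is out of place; the run is error-free.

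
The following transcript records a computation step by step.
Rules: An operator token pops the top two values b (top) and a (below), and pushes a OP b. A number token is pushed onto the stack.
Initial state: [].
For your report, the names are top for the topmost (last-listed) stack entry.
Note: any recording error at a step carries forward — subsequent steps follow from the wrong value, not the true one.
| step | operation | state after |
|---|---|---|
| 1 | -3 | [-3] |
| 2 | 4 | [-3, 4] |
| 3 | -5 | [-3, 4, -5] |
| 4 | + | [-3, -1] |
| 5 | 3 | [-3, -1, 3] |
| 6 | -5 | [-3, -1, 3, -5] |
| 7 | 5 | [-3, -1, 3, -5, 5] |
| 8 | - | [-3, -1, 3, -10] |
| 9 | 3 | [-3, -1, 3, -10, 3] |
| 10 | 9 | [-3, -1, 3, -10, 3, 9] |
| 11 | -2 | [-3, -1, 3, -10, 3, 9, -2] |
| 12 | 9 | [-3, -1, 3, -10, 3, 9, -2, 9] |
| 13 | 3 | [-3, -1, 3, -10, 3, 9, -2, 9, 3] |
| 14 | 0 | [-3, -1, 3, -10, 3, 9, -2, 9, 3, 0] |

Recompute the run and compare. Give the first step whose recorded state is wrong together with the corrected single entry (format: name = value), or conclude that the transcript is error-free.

no error

Recomputing the run from the initial state:
step 1: [-3]
step 2: [-3, 4]
step 3: [-3, 4, -5]
step 4: [-3, -1]
step 5: [-3, -1, 3]
step 6: [-3, -1, 3, -5]
step 7: [-3, -1, 3, -5, 5]
step 8: [-3, -1, 3, -10]
step 9: [-3, -1, 3, -10, 3]
step 10: [-3, -1, 3, -10, 3, 9]
step 11: [-3, -1, 3, -10, 3, 9, -2]
step 12: [-3, -1, 3, -10, 3, 9, -2, 9]
step 13: [-3, -1, 3, -10, 3, 9, -2, 9, 3]
step 14: [-3, -1, 3, -10, 3, 9, -2, 9, 3, 0]
This matches the transcript at every step.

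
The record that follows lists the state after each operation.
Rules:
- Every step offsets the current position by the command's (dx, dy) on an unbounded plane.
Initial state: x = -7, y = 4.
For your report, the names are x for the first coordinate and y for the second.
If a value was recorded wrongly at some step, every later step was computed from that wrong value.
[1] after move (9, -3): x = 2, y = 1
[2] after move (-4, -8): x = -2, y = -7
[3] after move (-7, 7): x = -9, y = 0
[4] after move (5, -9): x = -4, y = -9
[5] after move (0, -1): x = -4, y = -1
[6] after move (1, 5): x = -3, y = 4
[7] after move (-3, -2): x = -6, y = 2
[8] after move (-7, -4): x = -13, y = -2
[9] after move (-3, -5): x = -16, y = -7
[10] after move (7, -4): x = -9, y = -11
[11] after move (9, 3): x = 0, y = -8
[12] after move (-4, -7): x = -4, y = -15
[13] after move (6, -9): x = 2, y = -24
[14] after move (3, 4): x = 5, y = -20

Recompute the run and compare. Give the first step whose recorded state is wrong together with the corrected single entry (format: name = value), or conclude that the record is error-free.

Recomputing the run from the initial state:
step 1: x = 2, y = 1
step 2: x = -2, y = -7
step 3: x = -9, y = 0
step 4: x = -4, y = -9
step 5: x = -4, y = -10
step 6: x = -3, y = -5
step 7: x = -6, y = -7
step 8: x = -13, y = -11
step 9: x = -16, y = -16
step 10: x = -9, y = -20
step 11: x = 0, y = -17
step 12: x = -4, y = -24
step 13: x = 2, y = -33
step 14: x = 5, y = -29
The first disagreement with the record is at step 5, where the value should be y = -10.

step 5, y = -10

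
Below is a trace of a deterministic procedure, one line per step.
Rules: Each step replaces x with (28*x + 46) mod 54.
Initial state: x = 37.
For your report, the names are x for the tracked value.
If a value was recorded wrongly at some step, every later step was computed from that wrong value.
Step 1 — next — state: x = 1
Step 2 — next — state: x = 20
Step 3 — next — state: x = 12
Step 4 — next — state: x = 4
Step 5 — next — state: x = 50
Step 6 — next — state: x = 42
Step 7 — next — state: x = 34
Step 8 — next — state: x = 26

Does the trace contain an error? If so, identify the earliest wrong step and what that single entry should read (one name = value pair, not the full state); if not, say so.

step 1: x = (28*37 + 46) mod 54 = 2 -> first mismatch against the trace
So the first discrepancy is step 1, where the right value is x = 2.

step 1, x = 2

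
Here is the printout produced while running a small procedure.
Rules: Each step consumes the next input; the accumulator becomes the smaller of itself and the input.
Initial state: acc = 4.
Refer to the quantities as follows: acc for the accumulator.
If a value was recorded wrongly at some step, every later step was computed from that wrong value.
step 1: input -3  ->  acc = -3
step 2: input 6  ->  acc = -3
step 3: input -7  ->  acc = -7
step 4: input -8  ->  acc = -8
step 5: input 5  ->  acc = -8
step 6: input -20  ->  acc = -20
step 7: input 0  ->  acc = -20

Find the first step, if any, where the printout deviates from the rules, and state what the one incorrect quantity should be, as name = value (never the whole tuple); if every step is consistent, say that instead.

Step 1: acc = min(4, -3) = -3 — in agreement.
Step 2: acc = min(-3, 6) = -3 — agrees with the printout.
Step 3: acc = min(-3, -7) = -7 — in agreement.
Step 4: acc = min(-7, -8) = -8 — confirmed correct.
Step 5: acc = min(-8, 5) = -8 — same as recorded.
Step 6: acc = min(-8, -20) = -20 — in agreement.
Step 7: acc = min(-20, 0) = -20 — in agreement.
Every step is consistent.

no error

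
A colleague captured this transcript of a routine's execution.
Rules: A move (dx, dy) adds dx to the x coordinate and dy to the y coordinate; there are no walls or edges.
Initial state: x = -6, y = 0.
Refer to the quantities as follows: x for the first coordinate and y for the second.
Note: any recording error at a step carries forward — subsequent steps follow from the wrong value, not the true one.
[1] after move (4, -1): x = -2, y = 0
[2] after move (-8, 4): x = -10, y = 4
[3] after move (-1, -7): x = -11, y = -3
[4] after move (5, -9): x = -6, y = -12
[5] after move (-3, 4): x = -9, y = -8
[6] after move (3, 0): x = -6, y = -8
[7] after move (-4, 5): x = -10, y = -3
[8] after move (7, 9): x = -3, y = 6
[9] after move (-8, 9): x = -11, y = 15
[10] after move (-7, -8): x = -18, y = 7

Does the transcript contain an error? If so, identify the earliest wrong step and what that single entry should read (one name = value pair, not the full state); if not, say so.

Step 1: x = -6 + (4) = -2, y = 0 + (-1) = -1 — a discrepancy with the transcript.
First incorrect step: 1; the correct value is y = -1.

step 1, y = -1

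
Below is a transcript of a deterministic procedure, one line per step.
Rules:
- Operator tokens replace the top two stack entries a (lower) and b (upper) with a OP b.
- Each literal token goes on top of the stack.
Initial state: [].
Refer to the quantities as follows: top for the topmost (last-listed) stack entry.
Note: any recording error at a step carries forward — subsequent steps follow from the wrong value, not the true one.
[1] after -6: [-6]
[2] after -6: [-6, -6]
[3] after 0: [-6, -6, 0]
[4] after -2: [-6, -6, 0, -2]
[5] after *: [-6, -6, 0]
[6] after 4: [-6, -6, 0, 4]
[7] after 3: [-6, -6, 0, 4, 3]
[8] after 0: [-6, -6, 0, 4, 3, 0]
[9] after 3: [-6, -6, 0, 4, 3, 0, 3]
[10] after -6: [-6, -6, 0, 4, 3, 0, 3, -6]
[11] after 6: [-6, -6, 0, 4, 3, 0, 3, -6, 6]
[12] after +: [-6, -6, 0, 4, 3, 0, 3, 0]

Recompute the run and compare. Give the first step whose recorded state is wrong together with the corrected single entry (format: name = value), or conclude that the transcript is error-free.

1. push -6: top = -6 (confirmed correct)
2. push -6: top = -6 (checks out)
3. push 0: top = 0 (exactly as logged)
4. push -2: top = -2 (checks out)
5. 0 * -2 = 0 (no discrepancy)
6. push 4: top = 4 (no discrepancy)
7. push 3: top = 3 (no discrepancy)
8. push 0: top = 0 (exactly as logged)
9. push 3: top = 3 (checks out)
10. push -6: top = -6 (matches)
11. push 6: top = 6 (agrees with the transcript)
12. -6 + 6 = 0 (exactly as logged)
Every step is consistent.

no error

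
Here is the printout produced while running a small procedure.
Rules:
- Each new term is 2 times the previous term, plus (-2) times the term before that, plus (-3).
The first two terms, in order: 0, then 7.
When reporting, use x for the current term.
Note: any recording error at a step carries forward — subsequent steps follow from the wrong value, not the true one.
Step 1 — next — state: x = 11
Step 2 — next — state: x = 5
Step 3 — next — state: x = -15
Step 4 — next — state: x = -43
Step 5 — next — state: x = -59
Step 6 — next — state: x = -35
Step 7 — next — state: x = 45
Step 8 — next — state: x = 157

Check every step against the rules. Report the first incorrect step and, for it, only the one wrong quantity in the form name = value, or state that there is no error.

no error

1. x = 2*(7) + (-2)*(0) + (-3) = 11 (agrees with the printout)
2. x = 2*(11) + (-2)*(7) + (-3) = 5 (no discrepancy)
3. x = 2*(5) + (-2)*(11) + (-3) = -15 (matches)
4. x = 2*(-15) + (-2)*(5) + (-3) = -43 (matches)
5. x = 2*(-43) + (-2)*(-15) + (-3) = -59 (same as recorded)
6. x = 2*(-59) + (-2)*(-43) + (-3) = -35 (checks out)
7. x = 2*(-35) + (-2)*(-59) + (-3) = 45 (matches)
8. x = 2*(45) + (-2)*(-35) + (-3) = 157 (exactly as logged)
All steps check out; nothing to correct.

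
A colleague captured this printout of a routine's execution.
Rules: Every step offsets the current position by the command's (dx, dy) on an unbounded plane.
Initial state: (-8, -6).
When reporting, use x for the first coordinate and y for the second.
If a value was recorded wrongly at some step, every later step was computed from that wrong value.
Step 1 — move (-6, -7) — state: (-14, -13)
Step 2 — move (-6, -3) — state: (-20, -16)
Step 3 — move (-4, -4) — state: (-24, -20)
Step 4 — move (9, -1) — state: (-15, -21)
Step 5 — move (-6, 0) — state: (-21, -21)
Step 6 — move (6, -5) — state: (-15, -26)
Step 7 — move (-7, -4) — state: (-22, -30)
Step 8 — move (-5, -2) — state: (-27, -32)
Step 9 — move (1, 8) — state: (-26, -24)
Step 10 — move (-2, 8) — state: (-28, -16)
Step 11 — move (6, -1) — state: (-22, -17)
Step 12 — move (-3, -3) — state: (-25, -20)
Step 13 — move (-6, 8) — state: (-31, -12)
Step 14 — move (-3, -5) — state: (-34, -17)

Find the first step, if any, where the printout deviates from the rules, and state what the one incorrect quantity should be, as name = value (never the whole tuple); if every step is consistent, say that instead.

step 1: x = -8 + (-6) = -14, y = -6 + (-7) = -13 -> verified
step 2: x = -14 + (-6) = -20, y = -13 + (-3) = -16 -> consistent with the printout
step 3: x = -20 + (-4) = -24, y = -16 + (-4) = -20 -> consistent with the printout
step 4: x = -24 + (9) = -15, y = -20 + (-1) = -21 -> exactly as logged
step 5: x = -15 + (-6) = -21, y = -21 + (0) = -21 -> same as recorded
step 6: x = -21 + (6) = -15, y = -21 + (-5) = -26 -> checks out
step 7: x = -15 + (-7) = -22, y = -26 + (-4) = -30 -> matches
step 8: x = -22 + (-5) = -27, y = -30 + (-2) = -32 -> no discrepancy
step 9: x = -27 + (1) = -26, y = -32 + (8) = -24 -> no discrepancy
step 10: x = -26 + (-2) = -28, y = -24 + (8) = -16 -> checks out
step 11: x = -28 + (6) = -22, y = -16 + (-1) = -17 -> verified
step 12: x = -22 + (-3) = -25, y = -17 + (-3) = -20 -> exactly as logged
step 13: x = -25 + (-6) = -31, y = -20 + (8) = -12 -> consistent with the printout
step 14: x = -31 + (-3) = -34, y = -12 + (-5) = -17 -> consistent with the printout
All entries verified; no error found.

no error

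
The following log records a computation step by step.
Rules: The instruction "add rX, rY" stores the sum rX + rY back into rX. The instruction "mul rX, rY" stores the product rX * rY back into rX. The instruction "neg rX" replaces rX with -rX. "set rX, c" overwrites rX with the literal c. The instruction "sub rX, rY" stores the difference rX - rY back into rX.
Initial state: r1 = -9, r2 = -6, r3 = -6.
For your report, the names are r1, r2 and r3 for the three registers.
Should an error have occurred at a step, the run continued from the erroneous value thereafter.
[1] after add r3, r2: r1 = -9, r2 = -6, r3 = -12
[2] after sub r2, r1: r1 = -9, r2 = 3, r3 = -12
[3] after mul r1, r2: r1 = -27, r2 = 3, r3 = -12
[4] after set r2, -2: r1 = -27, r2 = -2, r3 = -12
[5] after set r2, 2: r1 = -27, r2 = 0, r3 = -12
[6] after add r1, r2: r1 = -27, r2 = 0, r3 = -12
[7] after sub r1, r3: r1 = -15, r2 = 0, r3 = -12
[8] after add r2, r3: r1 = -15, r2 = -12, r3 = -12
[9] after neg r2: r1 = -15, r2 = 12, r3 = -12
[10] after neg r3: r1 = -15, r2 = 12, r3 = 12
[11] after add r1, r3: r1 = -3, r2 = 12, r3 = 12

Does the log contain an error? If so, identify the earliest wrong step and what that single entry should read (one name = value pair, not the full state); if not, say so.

step 5, r2 = 2

Step 1: r3 = -6 + -6 = -12 — in agreement.
Step 2: r2 = -6 - -9 = 3 — in agreement.
Step 3: r1 = -9 * 3 = -27 — matches.
Step 4: r2 = -2 — agrees with the log.
Step 5: r2 = 2 — a discrepancy with the log.
So the first discrepancy is step 5, where the right value is r2 = 2.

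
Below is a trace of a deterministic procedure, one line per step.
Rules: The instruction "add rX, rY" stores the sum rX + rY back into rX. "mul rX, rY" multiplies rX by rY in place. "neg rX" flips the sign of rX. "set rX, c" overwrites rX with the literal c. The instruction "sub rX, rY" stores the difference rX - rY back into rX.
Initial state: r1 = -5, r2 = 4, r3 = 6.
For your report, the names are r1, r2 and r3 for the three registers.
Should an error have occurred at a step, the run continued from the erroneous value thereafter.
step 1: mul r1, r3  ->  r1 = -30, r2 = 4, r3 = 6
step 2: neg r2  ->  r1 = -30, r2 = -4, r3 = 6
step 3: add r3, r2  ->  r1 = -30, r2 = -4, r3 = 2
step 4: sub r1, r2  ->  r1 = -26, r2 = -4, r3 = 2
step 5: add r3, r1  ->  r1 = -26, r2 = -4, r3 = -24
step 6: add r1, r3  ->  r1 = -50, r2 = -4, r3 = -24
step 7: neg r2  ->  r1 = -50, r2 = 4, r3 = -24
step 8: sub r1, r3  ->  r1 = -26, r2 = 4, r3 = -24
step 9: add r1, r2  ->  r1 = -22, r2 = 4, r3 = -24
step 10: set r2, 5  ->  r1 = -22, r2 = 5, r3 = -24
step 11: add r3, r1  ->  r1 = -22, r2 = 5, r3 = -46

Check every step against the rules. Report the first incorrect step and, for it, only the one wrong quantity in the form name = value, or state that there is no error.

1. r1 = -5 * 6 = -30 (consistent with the trace)
2. r2 = -(4) = -4 (confirmed correct)
3. r3 = 6 + -4 = 2 (verified)
4. r1 = -30 - -4 = -26 (same as recorded)
5. r3 = 2 + -26 = -24 (checks out)
6. r1 = -26 + -24 = -50 (consistent with the trace)
7. r2 = -(-4) = 4 (confirmed correct)
8. r1 = -50 - -24 = -26 (no discrepancy)
9. r1 = -26 + 4 = -22 (consistent with the trace)
10. r2 = 5 (agrees with the trace)
11. r3 = -24 + -22 = -46 (confirmed correct)
Nothing is out of place; the run is error-free.

no error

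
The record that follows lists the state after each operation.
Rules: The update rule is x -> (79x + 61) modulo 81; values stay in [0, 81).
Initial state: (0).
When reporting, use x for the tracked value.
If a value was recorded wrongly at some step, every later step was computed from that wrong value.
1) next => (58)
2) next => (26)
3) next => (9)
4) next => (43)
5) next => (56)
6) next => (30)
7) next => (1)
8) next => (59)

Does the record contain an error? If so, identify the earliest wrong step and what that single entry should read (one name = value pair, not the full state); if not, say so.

step 1, x = 61

Recomputing the run from the initial state:
step 1: x = 61
step 2: x = 20
step 3: x = 21
step 4: x = 19
step 5: x = 23
step 6: x = 15
step 7: x = 31
step 8: x = 80
The first disagreement with the record is at step 1, where the value should be x = 61.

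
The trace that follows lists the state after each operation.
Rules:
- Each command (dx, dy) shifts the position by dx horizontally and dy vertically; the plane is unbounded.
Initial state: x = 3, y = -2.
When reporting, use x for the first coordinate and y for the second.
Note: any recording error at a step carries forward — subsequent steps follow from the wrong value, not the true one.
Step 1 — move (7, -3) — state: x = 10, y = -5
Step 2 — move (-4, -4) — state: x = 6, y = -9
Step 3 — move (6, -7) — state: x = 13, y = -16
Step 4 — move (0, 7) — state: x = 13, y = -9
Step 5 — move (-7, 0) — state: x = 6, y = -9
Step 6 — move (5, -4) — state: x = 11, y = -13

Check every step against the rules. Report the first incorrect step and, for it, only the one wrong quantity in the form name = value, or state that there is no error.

Recomputing the run from the initial state:
step 1: x = 10, y = -5
step 2: x = 6, y = -9
step 3: x = 12, y = -16
step 4: x = 12, y = -9
step 5: x = 5, y = -9
step 6: x = 10, y = -13
The first disagreement with the trace is at step 3, where the value should be x = 12.

step 3, x = 12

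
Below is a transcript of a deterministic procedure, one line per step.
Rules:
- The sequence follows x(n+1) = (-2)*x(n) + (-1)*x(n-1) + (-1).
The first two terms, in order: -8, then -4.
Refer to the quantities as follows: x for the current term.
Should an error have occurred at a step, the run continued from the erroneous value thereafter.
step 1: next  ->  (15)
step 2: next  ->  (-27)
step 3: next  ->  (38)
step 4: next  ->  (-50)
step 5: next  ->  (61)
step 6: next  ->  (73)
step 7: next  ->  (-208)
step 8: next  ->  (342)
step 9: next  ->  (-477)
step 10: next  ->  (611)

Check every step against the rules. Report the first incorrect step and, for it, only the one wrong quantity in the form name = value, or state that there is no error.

1. x = -2*(-4) + (-1)*(-8) + (-1) = 15 (agrees with the transcript)
2. x = -2*(15) + (-1)*(-4) + (-1) = -27 (exactly as logged)
3. x = -2*(-27) + (-1)*(15) + (-1) = 38 (in agreement)
4. x = -2*(38) + (-1)*(-27) + (-1) = -50 (matches)
5. x = -2*(-50) + (-1)*(38) + (-1) = 61 (no discrepancy)
6. x = -2*(61) + (-1)*(-50) + (-1) = -73 (this is not what the transcript shows)
First incorrect step: 6; the correct value is x = -73.

step 6, x = -73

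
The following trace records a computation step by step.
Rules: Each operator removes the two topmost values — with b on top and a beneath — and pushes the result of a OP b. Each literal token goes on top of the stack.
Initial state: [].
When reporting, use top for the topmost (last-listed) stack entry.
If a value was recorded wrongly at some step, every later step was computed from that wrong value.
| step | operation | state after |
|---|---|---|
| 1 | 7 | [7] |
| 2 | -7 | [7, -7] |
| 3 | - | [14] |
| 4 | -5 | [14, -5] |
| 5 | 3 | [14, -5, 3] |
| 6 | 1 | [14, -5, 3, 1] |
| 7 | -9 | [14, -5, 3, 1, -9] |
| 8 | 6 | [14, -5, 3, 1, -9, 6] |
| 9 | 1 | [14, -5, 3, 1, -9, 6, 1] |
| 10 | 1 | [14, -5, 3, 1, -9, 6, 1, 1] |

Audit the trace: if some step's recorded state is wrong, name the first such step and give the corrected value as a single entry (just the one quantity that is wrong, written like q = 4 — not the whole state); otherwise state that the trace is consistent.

no error

Step 1: push 7: top = 7 — in agreement.
Step 2: push -7: top = -7 — consistent with the trace.
Step 3: 7 - -7 = 14 — checks out.
Step 4: push -5: top = -5 — agrees with the trace.
Step 5: push 3: top = 3 — agrees with the trace.
Step 6: push 1: top = 1 — exactly as logged.
Step 7: push -9: top = -9 — in agreement.
Step 8: push 6: top = 6 — in agreement.
Step 9: push 1: top = 1 — in agreement.
Step 10: push 1: top = 1 — in agreement.
Each recorded entry agrees with the recomputation.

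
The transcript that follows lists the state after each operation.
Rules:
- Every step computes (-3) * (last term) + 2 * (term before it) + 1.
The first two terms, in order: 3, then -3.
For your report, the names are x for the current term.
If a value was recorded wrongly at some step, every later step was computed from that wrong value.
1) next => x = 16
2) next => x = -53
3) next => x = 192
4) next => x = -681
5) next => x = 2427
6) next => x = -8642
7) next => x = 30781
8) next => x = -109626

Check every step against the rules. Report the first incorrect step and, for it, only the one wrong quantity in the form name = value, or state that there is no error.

Step 1: x = -3*(-3) + (2)*(3) + (1) = 16 — confirmed correct.
Step 2: x = -3*(16) + (2)*(-3) + (1) = -53 — agrees with the transcript.
Step 3: x = -3*(-53) + (2)*(16) + (1) = 192 — exactly as logged.
Step 4: x = -3*(192) + (2)*(-53) + (1) = -681 — matches.
Step 5: x = -3*(-681) + (2)*(192) + (1) = 2428 — not what was recorded.
That makes step 5 the first incorrect line — x = 2428 is what it should show.

step 5, x = 2428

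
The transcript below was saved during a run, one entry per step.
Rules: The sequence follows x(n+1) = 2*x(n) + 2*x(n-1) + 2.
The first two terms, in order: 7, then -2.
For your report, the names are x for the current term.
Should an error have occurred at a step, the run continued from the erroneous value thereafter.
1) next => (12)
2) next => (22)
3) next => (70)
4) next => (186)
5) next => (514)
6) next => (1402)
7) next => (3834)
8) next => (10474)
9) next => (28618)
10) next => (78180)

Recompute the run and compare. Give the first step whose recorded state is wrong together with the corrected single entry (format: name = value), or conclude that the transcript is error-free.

step 1: x = 2*(-2) + (2)*(7) + (2) = 12 -> matches
step 2: x = 2*(12) + (2)*(-2) + (2) = 22 -> exactly as logged
step 3: x = 2*(22) + (2)*(12) + (2) = 70 -> consistent with the transcript
step 4: x = 2*(70) + (2)*(22) + (2) = 186 -> in agreement
step 5: x = 2*(186) + (2)*(70) + (2) = 514 -> matches
step 6: x = 2*(514) + (2)*(186) + (2) = 1402 -> confirmed correct
step 7: x = 2*(1402) + (2)*(514) + (2) = 3834 -> exactly as logged
step 8: x = 2*(3834) + (2)*(1402) + (2) = 10474 -> same as recorded
step 9: x = 2*(10474) + (2)*(3834) + (2) = 28618 -> matches
step 10: x = 2*(28618) + (2)*(10474) + (2) = 78186 -> this is not what the transcript shows
So the first discrepancy is step 10, where the right value is x = 78186.

step 10, x = 78186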